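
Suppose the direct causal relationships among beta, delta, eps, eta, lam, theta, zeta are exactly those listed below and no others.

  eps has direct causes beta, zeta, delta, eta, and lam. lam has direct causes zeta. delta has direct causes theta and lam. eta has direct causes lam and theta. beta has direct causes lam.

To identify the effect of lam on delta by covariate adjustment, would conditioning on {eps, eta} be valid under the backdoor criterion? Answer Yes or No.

No

Backdoor paths from lam to delta (paths whose first edge points into lam):
  P1: lam <- zeta -> eps <- delta
  P2: lam <- zeta -> eps <- eta <- theta -> delta
Condition 1 (no descendant of lam in the set): FAILS — eps and eta are descendants of lam.
Condition 2 (every backdoor path blocked by {eps, eta}):
  P1: open — collider(s) eps are conditioned on (or have a conditioned descendant) and no non-collider on the path is in the set.
  P2: blocked at chain node eta ∈ conditioning set.
{eps, eta} does not satisfy the backdoor criterion.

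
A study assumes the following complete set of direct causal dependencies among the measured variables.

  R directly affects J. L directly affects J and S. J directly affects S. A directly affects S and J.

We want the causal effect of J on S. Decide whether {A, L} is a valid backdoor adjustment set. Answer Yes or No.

Yes

Backdoor paths from J to S (paths whose first edge points into J):
  P1: J <- L -> S
  P2: J <- A -> S
Condition 1 (no descendant of J in the set): holds — descendants of J are {S}; none are in {A, L}.
Condition 2 (every backdoor path blocked by {A, L}):
  P1: blocked at fork node L ∈ conditioning set.
  P2: blocked at fork node A ∈ conditioning set.
{A, L} satisfies the backdoor criterion.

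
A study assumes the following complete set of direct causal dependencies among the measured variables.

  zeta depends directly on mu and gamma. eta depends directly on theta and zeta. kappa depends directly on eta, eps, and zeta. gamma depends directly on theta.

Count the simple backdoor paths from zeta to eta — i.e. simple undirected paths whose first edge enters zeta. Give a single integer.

A backdoor path from zeta to eta is any simple undirected path whose first edge points into zeta (i.e. leaves zeta via a parent).
Parents of zeta: {gamma, mu}.
Enumerating:
  P1: zeta <- gamma <- theta -> eta
That exhausts the simple backdoor paths. Count: 1.

1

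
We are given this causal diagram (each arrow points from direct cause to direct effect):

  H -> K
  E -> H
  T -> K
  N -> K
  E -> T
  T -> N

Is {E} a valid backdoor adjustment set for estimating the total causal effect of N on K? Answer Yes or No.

Backdoor paths from N to K (paths whose first edge points into N):
  P1: N <- T <- E -> H -> K
  P2: N <- T -> K
Condition 1 (no descendant of N in the set): holds — descendants of N are {K}; none are in {E}.
Condition 2 (every backdoor path blocked by {E}):
  P1: blocked at fork node E ∈ conditioning set.
  P2: open — no interior node is in the conditioning set.
{E} does not satisfy the backdoor criterion.

No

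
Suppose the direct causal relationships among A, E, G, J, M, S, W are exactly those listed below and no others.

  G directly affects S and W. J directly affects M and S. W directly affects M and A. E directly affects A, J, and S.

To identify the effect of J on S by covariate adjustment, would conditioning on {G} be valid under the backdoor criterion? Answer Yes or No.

No

Backdoor paths from J to S (paths whose first edge points into J):
  P1: J <- E -> A <- W <- G -> S
  P2: J <- E -> S
Condition 1 (no descendant of J in the set): holds — descendants of J are {M, S}; none are in {G}.
Condition 2 (every backdoor path blocked by {G}):
  P1: blocked at collider A (neither it nor any descendant is in the conditioning set).
  P2: open — no interior node is in the conditioning set.
{G} does not satisfy the backdoor criterion.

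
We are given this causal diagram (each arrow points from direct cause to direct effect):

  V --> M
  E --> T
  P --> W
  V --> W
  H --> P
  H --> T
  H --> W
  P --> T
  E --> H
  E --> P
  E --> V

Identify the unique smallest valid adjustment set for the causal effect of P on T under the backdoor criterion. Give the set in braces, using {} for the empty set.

{E, H}

Variables eligible for adjustment (non-descendants of P, excluding P and T): {E, H, M, V}.
Backdoor paths from P to T:
  P1: P <- E -> H -> T
  P2: P <- E -> T
  P3: P <- E -> V -> W <- H -> T
  P4: P <- H <- E -> T
  P5: P <- H -> T
  P6: P <- H -> W <- V <- E -> T
The empty set is not sufficient: P1 (P <- E -> H -> T) has no collider blocking it and no conditioned non-collider, so it is open.
Try {E, H}:
  P1: blocked at fork node E ∈ conditioning set.
  P2: blocked at fork node E ∈ conditioning set.
  P3: blocked at fork node E ∈ conditioning set.
  P4: blocked at chain node H ∈ conditioning set.
  P5: blocked at fork node H ∈ conditioning set.
  P6: blocked at fork node H ∈ conditioning set.
{E, H} contains no descendant of P and blocks every backdoor path.
Every element of {E, H} is needed (dropping E leaves P2 open; dropping H leaves P5 open), so no proper subset is valid.
Among all size-2 subsets of the eligible variables, only {E, H} blocks every backdoor path, so it is the unique smallest valid adjustment set.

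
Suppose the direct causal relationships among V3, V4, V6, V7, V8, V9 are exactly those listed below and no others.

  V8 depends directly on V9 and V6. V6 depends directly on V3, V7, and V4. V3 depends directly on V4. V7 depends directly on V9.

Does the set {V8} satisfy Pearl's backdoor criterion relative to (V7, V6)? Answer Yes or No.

No

Backdoor paths from V7 to V6 (paths whose first edge points into V7):
  P1: V7 <- V9 -> V8 <- V6
Condition 1 (no descendant of V7 in the set): FAILS — V8 is a descendant of V7.
Condition 2 (every backdoor path blocked by {V8}):
  P1: open — collider(s) V8 are conditioned on (or have a conditioned descendant) and no non-collider on the path is in the set.
{V8} does not satisfy the backdoor criterion.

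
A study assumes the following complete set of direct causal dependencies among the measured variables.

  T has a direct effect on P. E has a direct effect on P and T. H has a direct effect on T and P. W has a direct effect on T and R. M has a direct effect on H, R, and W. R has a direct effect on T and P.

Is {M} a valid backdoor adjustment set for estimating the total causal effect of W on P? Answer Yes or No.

Yes

Backdoor paths from W to P (paths whose first edge points into W):
  P1: W <- M -> H -> T <- E -> P
  P2: W <- M -> H -> T <- R -> P
  P3: W <- M -> H -> T -> P
  P4: W <- M -> H -> P
  P5: W <- M -> R -> T <- H -> P
  P6: W <- M -> R -> T <- E -> P
  P7: W <- M -> R -> T -> P
  P8: W <- M -> R -> P
Condition 1 (no descendant of W in the set): holds — descendants of W are {P, R, T}; none are in {M}.
Condition 2 (every backdoor path blocked by {M}):
  P1: blocked at fork node M ∈ conditioning set.
  P2: blocked at fork node M ∈ conditioning set.
  P3: blocked at fork node M ∈ conditioning set.
  P4: blocked at fork node M ∈ conditioning set.
  P5: blocked at fork node M ∈ conditioning set.
  P6: blocked at fork node M ∈ conditioning set.
  P7: blocked at fork node M ∈ conditioning set.
  P8: blocked at fork node M ∈ conditioning set.
{M} satisfies the backdoor criterion.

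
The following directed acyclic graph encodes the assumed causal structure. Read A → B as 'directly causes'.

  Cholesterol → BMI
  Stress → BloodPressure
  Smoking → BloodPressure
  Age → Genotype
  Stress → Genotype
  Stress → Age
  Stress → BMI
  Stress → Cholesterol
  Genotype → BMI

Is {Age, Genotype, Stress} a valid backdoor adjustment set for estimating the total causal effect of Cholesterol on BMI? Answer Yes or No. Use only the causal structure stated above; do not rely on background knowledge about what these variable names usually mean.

Backdoor paths from Cholesterol to BMI (paths whose first edge points into Cholesterol):
  P1: Cholesterol <- Stress -> Age -> Genotype -> BMI
  P2: Cholesterol <- Stress -> Genotype -> BMI
  P3: Cholesterol <- Stress -> BMI
Condition 1 (no descendant of Cholesterol in the set): holds — descendants of Cholesterol are {BMI}; none are in {Age, Genotype, Stress}.
Condition 2 (every backdoor path blocked by {Age, Genotype, Stress}):
  P1: blocked at fork node Stress ∈ conditioning set.
  P2: blocked at fork node Stress ∈ conditioning set.
  P3: blocked at fork node Stress ∈ conditioning set.
{Age, Genotype, Stress} satisfies the backdoor criterion.

Yes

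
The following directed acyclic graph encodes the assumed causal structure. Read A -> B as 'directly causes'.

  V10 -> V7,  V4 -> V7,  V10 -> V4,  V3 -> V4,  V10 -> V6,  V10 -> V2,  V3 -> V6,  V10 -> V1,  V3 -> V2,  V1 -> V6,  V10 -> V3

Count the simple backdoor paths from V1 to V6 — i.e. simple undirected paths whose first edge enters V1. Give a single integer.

5

A backdoor path from V1 to V6 is any simple undirected path whose first edge points into V1 (i.e. leaves V1 via a parent).
Parents of V1: {V10}.
Enumerating:
  P1: V1 <- V10 -> V3 -> V6
  P2: V1 <- V10 -> V6
  P3: V1 <- V10 -> V4 <- V3 -> V6
  P4: V1 <- V10 -> V2 <- V3 -> V6
  P5: V1 <- V10 -> V7 <- V4 <- V3 -> V6
That exhausts the simple backdoor paths. Count: 5.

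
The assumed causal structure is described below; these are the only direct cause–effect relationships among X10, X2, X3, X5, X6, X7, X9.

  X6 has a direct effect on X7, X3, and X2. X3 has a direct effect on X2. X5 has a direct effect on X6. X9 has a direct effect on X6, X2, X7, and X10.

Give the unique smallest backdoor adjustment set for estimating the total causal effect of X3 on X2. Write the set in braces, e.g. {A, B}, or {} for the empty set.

Variables eligible for adjustment (non-descendants of X3, excluding X3 and X2): {X10, X5, X6, X7, X9}.
Backdoor paths from X3 to X2:
  P1: X3 <- X6 <- X9 -> X2
  P2: X3 <- X6 -> X7 <- X9 -> X2
  P3: X3 <- X6 -> X2
The empty set is not sufficient: P1 (X3 <- X6 <- X9 -> X2) has no collider blocking it and no conditioned non-collider, so it is open.
Try {X6}:
  P1: blocked at chain node X6 ∈ conditioning set.
  P2: blocked at fork node X6 ∈ conditioning set.
  P3: blocked at fork node X6 ∈ conditioning set.
{X6} contains no descendant of X3 and blocks every backdoor path.
No other singleton works — e.g. {X9} leaves P3 open — so {X6} is the unique smallest valid adjustment set.

{X6}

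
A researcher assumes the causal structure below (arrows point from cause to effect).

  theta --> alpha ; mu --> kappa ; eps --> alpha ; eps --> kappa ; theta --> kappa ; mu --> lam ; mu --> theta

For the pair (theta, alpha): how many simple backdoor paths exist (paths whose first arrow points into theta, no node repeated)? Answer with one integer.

A backdoor path from theta to alpha is any simple undirected path whose first edge points into theta (i.e. leaves theta via a parent).
Parents of theta: {mu}.
Enumerating:
  P1: theta <- mu -> kappa <- eps -> alpha
That exhausts the simple backdoor paths. Count: 1.

1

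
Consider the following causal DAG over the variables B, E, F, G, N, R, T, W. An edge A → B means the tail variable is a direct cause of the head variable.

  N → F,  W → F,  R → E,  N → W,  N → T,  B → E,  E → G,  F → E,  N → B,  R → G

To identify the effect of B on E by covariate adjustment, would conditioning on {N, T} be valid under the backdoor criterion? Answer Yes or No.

Backdoor paths from B to E (paths whose first edge points into B):
  P1: B <- N -> W -> F -> E
  P2: B <- N -> F -> E
Condition 1 (no descendant of B in the set): holds — descendants of B are {E, G}; none are in {N, T}.
Condition 2 (every backdoor path blocked by {N, T}):
  P1: blocked at fork node N ∈ conditioning set.
  P2: blocked at fork node N ∈ conditioning set.
{N, T} satisfies the backdoor criterion.

Yes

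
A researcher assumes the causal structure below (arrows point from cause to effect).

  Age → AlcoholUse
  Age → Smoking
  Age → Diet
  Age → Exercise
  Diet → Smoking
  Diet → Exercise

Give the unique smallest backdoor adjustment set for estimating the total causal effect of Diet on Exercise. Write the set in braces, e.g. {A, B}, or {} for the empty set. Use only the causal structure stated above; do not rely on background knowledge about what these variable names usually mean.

Variables eligible for adjustment (non-descendants of Diet, excluding Diet and Exercise): {Age, AlcoholUse}.
Backdoor paths from Diet to Exercise:
  P1: Diet <- Age -> Exercise
The empty set is not sufficient: P1 (Diet <- Age -> Exercise) has no collider blocking it and no conditioned non-collider, so it is open.
Try {Age}:
  P1: blocked at fork node Age ∈ conditioning set.
{Age} contains no descendant of Diet and blocks every backdoor path.
No other singleton works — e.g. {AlcoholUse} leaves P1 open — so {Age} is the unique smallest valid adjustment set.

{Age}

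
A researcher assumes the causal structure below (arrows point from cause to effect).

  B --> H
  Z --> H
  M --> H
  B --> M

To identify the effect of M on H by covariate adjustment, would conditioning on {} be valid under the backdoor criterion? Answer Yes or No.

Backdoor paths from M to H (paths whose first edge points into M):
  P1: M <- B -> H
Condition 1 (no descendant of M in the set): holds — descendants of M are {H}; none are in {}.
Condition 2 (every backdoor path blocked by {}):
  P1: open — no interior node is in the conditioning set.
{} does not satisfy the backdoor criterion.

No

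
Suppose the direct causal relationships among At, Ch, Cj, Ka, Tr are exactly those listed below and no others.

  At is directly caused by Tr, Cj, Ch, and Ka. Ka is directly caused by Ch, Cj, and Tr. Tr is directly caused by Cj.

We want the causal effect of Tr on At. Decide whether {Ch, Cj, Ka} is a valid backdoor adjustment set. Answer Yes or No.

No

Backdoor paths from Tr to At (paths whose first edge points into Tr):
  P1: Tr <- Cj -> Ka <- Ch -> At
  P2: Tr <- Cj -> Ka -> At
  P3: Tr <- Cj -> At
Condition 1 (no descendant of Tr in the set): FAILS — Ka is a descendant of Tr.
Condition 2 (every backdoor path blocked by {Ch, Cj, Ka}):
  P1: blocked at fork node Cj ∈ conditioning set.
  P2: blocked at fork node Cj ∈ conditioning set.
  P3: blocked at fork node Cj ∈ conditioning set.
{Ch, Cj, Ka} does not satisfy the backdoor criterion.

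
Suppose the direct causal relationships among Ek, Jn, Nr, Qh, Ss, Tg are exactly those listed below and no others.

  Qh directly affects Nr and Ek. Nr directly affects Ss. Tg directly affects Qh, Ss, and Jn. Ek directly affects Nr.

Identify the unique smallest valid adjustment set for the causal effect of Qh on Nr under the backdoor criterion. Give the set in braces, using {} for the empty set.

Variables eligible for adjustment (non-descendants of Qh, excluding Qh and Nr): {Jn, Tg}.
Backdoor paths from Qh to Nr:
  P1: Qh <- Tg -> Ss <- Nr
Each backdoor path contains an unconditioned collider, so every path is already blocked with the empty conditioning set:
  P1: blocked at collider Ss (neither it nor any descendant is in the conditioning set).
The empty set is therefore the unique smallest valid set.

{}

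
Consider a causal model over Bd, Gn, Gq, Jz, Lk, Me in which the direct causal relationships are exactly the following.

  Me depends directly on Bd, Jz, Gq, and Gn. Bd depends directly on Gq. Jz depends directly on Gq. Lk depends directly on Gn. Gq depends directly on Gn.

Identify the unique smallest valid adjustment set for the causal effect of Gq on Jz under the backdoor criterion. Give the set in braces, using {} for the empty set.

Variables eligible for adjustment (non-descendants of Gq, excluding Gq and Jz): {Gn, Lk}.
Backdoor paths from Gq to Jz:
  P1: Gq <- Gn -> Me <- Jz
Each backdoor path contains an unconditioned collider, so every path is already blocked with the empty conditioning set:
  P1: blocked at collider Me (neither it nor any descendant is in the conditioning set).
The empty set is therefore the unique smallest valid set.

{}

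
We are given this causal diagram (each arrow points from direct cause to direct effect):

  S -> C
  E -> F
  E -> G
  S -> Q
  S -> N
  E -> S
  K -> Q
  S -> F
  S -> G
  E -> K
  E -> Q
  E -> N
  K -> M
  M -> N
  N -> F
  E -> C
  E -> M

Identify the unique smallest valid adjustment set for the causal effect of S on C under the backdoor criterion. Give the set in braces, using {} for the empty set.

Variables eligible for adjustment (non-descendants of S, excluding S and C): {E, K, M}.
Backdoor paths from S to C:
  P1: S <- E -> C
The empty set is not sufficient: P1 (S <- E -> C) has no collider blocking it and no conditioned non-collider, so it is open.
Try {E}:
  P1: blocked at fork node E ∈ conditioning set.
{E} contains no descendant of S and blocks every backdoor path.
No other singleton works — e.g. {K} leaves P1 open — so {E} is the unique smallest valid adjustment set.

{E}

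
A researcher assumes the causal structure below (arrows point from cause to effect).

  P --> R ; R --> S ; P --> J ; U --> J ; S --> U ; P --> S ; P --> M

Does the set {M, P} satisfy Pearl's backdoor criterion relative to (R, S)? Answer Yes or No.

Backdoor paths from R to S (paths whose first edge points into R):
  P1: R <- P -> S
  P2: R <- P -> J <- U <- S
Condition 1 (no descendant of R in the set): holds — descendants of R are {J, S, U}; none are in {M, P}.
Condition 2 (every backdoor path blocked by {M, P}):
  P1: blocked at fork node P ∈ conditioning set.
  P2: blocked at fork node P ∈ conditioning set.
{M, P} satisfies the backdoor criterion.

Yes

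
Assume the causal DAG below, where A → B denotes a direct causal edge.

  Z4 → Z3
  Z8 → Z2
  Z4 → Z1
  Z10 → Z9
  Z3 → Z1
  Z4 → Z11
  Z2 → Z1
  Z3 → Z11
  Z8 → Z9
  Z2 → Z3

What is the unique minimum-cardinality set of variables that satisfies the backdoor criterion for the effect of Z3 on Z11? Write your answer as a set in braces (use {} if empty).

{Z4}

Variables eligible for adjustment (non-descendants of Z3, excluding Z3 and Z11): {Z10, Z2, Z4, Z8, Z9}.
Backdoor paths from Z3 to Z11:
  P1: Z3 <- Z4 -> Z11
  P2: Z3 <- Z2 -> Z1 <- Z4 -> Z11
The empty set is not sufficient: P1 (Z3 <- Z4 -> Z11) has no collider blocking it and no conditioned non-collider, so it is open.
Try {Z4}:
  P1: blocked at fork node Z4 ∈ conditioning set.
  P2: blocked at collider Z1 (neither it nor any descendant is in the conditioning set).
{Z4} contains no descendant of Z3 and blocks every backdoor path.
No other singleton works — e.g. {Z10} leaves P1 open — so {Z4} is the unique smallest valid adjustment set.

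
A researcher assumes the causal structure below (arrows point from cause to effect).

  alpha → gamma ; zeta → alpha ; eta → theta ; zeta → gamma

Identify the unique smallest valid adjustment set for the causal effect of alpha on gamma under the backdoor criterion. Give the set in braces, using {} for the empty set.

Variables eligible for adjustment (non-descendants of alpha, excluding alpha and gamma): {eta, theta, zeta}.
Backdoor paths from alpha to gamma:
  P1: alpha <- zeta -> gamma
The empty set is not sufficient: P1 (alpha <- zeta -> gamma) has no collider blocking it and no conditioned non-collider, so it is open.
Try {zeta}:
  P1: blocked at fork node zeta ∈ conditioning set.
{zeta} contains no descendant of alpha and blocks every backdoor path.
No other singleton works — e.g. {eta} leaves P1 open — so {zeta} is the unique smallest valid adjustment set.

{zeta}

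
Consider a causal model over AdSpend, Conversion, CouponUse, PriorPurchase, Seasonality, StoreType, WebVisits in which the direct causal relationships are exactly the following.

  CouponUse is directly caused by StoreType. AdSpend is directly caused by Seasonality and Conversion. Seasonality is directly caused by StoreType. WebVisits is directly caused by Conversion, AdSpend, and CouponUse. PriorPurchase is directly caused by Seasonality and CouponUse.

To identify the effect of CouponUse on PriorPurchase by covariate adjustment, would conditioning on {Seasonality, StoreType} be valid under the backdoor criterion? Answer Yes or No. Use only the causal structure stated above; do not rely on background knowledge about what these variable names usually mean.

Yes

Backdoor paths from CouponUse to PriorPurchase (paths whose first edge points into CouponUse):
  P1: CouponUse <- StoreType -> Seasonality -> PriorPurchase
Condition 1 (no descendant of CouponUse in the set): holds — descendants of CouponUse are {PriorPurchase, WebVisits}; none are in {Seasonality, StoreType}.
Condition 2 (every backdoor path blocked by {Seasonality, StoreType}):
  P1: blocked at fork node StoreType ∈ conditioning set.
{Seasonality, StoreType} satisfies the backdoor criterion.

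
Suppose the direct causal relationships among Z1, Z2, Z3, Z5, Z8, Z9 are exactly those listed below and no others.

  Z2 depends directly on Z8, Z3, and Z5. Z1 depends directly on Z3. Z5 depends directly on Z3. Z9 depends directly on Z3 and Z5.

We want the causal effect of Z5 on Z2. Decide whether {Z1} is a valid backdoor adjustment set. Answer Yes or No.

Backdoor paths from Z5 to Z2 (paths whose first edge points into Z5):
  P1: Z5 <- Z3 -> Z2
Condition 1 (no descendant of Z5 in the set): holds — descendants of Z5 are {Z2, Z9}; none are in {Z1}.
Condition 2 (every backdoor path blocked by {Z1}):
  P1: open — no interior node is in the conditioning set.
{Z1} does not satisfy the backdoor criterion.

No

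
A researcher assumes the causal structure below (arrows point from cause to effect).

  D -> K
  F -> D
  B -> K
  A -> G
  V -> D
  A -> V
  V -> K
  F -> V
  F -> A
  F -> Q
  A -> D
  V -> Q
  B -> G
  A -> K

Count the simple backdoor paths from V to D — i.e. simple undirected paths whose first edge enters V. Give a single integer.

A backdoor path from V to D is any simple undirected path whose first edge points into V (i.e. leaves V via a parent).
Parents of V: {A, F}.
Enumerating:
  P1: V <- F -> A -> D
  P2: V <- F -> A -> K <- D
  P3: V <- F -> A -> G <- B -> K <- D
  P4: V <- F -> D
  P5: V <- A <- F -> D
  P6: V <- A -> D
  P7: V <- A -> K <- D
  P8: V <- A -> G <- B -> K <- D
That exhausts the simple backdoor paths. Count: 8.

8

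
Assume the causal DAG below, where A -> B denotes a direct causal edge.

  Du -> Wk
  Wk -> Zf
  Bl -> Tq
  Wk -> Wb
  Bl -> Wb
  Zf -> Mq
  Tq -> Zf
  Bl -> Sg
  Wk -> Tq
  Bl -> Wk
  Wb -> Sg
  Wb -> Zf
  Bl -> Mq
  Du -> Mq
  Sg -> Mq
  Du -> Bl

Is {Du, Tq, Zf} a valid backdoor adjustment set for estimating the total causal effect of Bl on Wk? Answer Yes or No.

Backdoor paths from Bl to Wk (paths whose first edge points into Bl):
  P1: Bl <- Du -> Wk
  P2: Bl <- Du -> Mq <- Sg <- Wb <- Wk
  P3: Bl <- Du -> Mq <- Sg <- Wb -> Zf <- Wk
  P4: Bl <- Du -> Mq <- Sg <- Wb -> Zf <- Tq <- Wk
  P5: Bl <- Du -> Mq <- Zf <- Wk
  P6: Bl <- Du -> Mq <- Zf <- Wb <- Wk
  P7: Bl <- Du -> Mq <- Zf <- Tq <- Wk
Condition 1 (no descendant of Bl in the set): FAILS — Tq and Zf are descendants of Bl.
Condition 2 (every backdoor path blocked by {Du, Tq, Zf}):
  P1: blocked at fork node Du ∈ conditioning set.
  P2: blocked at fork node Du ∈ conditioning set.
  P3: blocked at fork node Du ∈ conditioning set.
  P4: blocked at fork node Du ∈ conditioning set.
  P5: blocked at fork node Du ∈ conditioning set.
  P6: blocked at fork node Du ∈ conditioning set.
  P7: blocked at fork node Du ∈ conditioning set.
{Du, Tq, Zf} does not satisfy the backdoor criterion.

No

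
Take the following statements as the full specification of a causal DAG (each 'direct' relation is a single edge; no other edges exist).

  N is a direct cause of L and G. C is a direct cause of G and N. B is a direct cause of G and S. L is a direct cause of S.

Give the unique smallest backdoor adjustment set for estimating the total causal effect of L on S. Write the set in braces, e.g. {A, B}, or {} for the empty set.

Variables eligible for adjustment (non-descendants of L, excluding L and S): {B, C, G, N}.
Backdoor paths from L to S:
  P1: L <- N <- C -> G <- B -> S
  P2: L <- N -> G <- B -> S
Each backdoor path contains an unconditioned collider, so every path is already blocked with the empty conditioning set:
  P1: blocked at collider G (neither it nor any descendant is in the conditioning set).
  P2: blocked at collider G (neither it nor any descendant is in the conditioning set).
The empty set is therefore the unique smallest valid set.

{}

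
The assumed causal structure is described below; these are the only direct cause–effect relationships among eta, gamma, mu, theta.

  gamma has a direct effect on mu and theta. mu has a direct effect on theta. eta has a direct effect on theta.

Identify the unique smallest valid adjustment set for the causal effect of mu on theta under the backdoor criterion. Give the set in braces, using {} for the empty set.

Variables eligible for adjustment (non-descendants of mu, excluding mu and theta): {eta, gamma}.
Backdoor paths from mu to theta:
  P1: mu <- gamma -> theta
The empty set is not sufficient: P1 (mu <- gamma -> theta) has no collider blocking it and no conditioned non-collider, so it is open.
Try {gamma}:
  P1: blocked at fork node gamma ∈ conditioning set.
{gamma} contains no descendant of mu and blocks every backdoor path.
No other singleton works — e.g. {eta} leaves P1 open — so {gamma} is the unique smallest valid adjustment set.

{gamma}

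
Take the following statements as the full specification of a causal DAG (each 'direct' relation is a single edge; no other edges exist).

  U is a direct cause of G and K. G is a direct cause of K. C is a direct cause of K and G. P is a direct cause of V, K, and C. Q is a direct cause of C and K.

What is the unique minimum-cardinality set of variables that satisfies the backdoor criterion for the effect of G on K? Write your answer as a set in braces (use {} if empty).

{C, U}

Variables eligible for adjustment (non-descendants of G, excluding G and K): {C, P, Q, U, V}.
Backdoor paths from G to K:
  P1: G <- U -> K
  P2: G <- C <- P -> K
  P3: G <- C <- Q -> K
  P4: G <- C -> K
The empty set is not sufficient: P1 (G <- U -> K) has no collider blocking it and no conditioned non-collider, so it is open.
Try {C, U}:
  P1: blocked at fork node U ∈ conditioning set.
  P2: blocked at chain node C ∈ conditioning set.
  P3: blocked at chain node C ∈ conditioning set.
  P4: blocked at fork node C ∈ conditioning set.
{C, U} contains no descendant of G and blocks every backdoor path.
Every element of {C, U} is needed (dropping C leaves P2 open; dropping U leaves P1 open), so no proper subset is valid.
Among all size-2 subsets of the eligible variables, only {C, U} blocks every backdoor path, so it is the unique smallest valid adjustment set.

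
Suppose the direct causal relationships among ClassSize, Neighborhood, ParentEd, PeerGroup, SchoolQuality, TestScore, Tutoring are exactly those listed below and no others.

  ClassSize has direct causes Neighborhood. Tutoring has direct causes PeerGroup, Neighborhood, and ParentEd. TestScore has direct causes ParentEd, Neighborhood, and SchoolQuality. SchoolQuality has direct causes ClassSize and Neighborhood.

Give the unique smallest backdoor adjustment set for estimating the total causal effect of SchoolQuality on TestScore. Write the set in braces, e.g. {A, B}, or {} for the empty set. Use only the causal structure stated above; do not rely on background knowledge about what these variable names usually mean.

Variables eligible for adjustment (non-descendants of SchoolQuality, excluding SchoolQuality and TestScore): {ClassSize, Neighborhood, ParentEd, PeerGroup, Tutoring}.
Backdoor paths from SchoolQuality to TestScore:
  P1: SchoolQuality <- Neighborhood -> Tutoring <- ParentEd -> TestScore
  P2: SchoolQuality <- Neighborhood -> TestScore
  P3: SchoolQuality <- ClassSize <- Neighborhood -> Tutoring <- ParentEd -> TestScore
  P4: SchoolQuality <- ClassSize <- Neighborhood -> TestScore
The empty set is not sufficient: P2 (SchoolQuality <- Neighborhood -> TestScore) has no collider blocking it and no conditioned non-collider, so it is open.
Try {Neighborhood}:
  P1: blocked at fork node Neighborhood ∈ conditioning set.
  P2: blocked at fork node Neighborhood ∈ conditioning set.
  P3: blocked at fork node Neighborhood ∈ conditioning set.
  P4: blocked at fork node Neighborhood ∈ conditioning set.
{Neighborhood} contains no descendant of SchoolQuality and blocks every backdoor path.
No other singleton works — e.g. {ClassSize} leaves P2 open — so {Neighborhood} is the unique smallest valid adjustment set.

{Neighborhood}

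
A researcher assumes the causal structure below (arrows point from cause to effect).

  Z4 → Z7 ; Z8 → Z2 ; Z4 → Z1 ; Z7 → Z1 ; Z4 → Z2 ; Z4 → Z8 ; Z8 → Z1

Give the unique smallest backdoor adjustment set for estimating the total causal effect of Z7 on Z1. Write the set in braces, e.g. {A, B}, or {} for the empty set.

Variables eligible for adjustment (non-descendants of Z7, excluding Z7 and Z1): {Z2, Z4, Z8}.
Backdoor paths from Z7 to Z1:
  P1: Z7 <- Z4 -> Z8 -> Z1
  P2: Z7 <- Z4 -> Z2 <- Z8 -> Z1
  P3: Z7 <- Z4 -> Z1
The empty set is not sufficient: P1 (Z7 <- Z4 -> Z8 -> Z1) has no collider blocking it and no conditioned non-collider, so it is open.
Try {Z4}:
  P1: blocked at fork node Z4 ∈ conditioning set.
  P2: blocked at fork node Z4 ∈ conditioning set.
  P3: blocked at fork node Z4 ∈ conditioning set.
{Z4} contains no descendant of Z7 and blocks every backdoor path.
No other singleton works — e.g. {Z8} leaves P3 open — so {Z4} is the unique smallest valid adjustment set.

{Z4}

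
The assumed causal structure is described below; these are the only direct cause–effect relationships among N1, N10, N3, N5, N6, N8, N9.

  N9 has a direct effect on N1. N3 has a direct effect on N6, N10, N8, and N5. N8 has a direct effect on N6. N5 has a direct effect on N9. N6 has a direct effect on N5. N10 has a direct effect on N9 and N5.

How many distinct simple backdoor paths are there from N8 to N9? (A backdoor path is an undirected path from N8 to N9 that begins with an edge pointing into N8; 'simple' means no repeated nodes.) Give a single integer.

6

A backdoor path from N8 to N9 is any simple undirected path whose first edge points into N8 (i.e. leaves N8 via a parent).
Parents of N8: {N3}.
Enumerating:
  P1: N8 <- N3 -> N10 -> N5 -> N9
  P2: N8 <- N3 -> N10 -> N9
  P3: N8 <- N3 -> N6 -> N5 <- N10 -> N9
  P4: N8 <- N3 -> N6 -> N5 -> N9
  P5: N8 <- N3 -> N5 <- N10 -> N9
  P6: N8 <- N3 -> N5 -> N9
That exhausts the simple backdoor paths. Count: 6.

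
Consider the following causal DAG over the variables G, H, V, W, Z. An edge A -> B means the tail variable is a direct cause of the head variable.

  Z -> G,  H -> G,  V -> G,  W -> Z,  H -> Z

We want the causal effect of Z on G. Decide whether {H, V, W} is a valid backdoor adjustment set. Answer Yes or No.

Yes

Backdoor paths from Z to G (paths whose first edge points into Z):
  P1: Z <- H -> G
Condition 1 (no descendant of Z in the set): holds — descendants of Z are {G}; none are in {H, V, W}.
Condition 2 (every backdoor path blocked by {H, V, W}):
  P1: blocked at fork node H ∈ conditioning set.
{H, V, W} satisfies the backdoor criterion.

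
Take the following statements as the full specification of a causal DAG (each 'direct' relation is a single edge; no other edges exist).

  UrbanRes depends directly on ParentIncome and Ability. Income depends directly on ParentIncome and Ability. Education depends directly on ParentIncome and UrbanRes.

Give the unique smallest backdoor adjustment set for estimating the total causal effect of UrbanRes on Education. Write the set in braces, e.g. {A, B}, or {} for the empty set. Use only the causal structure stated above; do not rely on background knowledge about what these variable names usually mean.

{ParentIncome}

Variables eligible for adjustment (non-descendants of UrbanRes, excluding UrbanRes and Education): {Ability, Income, ParentIncome}.
Backdoor paths from UrbanRes to Education:
  P1: UrbanRes <- Ability -> Income <- ParentIncome -> Education
  P2: UrbanRes <- ParentIncome -> Education
The empty set is not sufficient: P2 (UrbanRes <- ParentIncome -> Education) has no collider blocking it and no conditioned non-collider, so it is open.
Try {ParentIncome}:
  P1: blocked at collider Income (neither it nor any descendant is in the conditioning set).
  P2: blocked at fork node ParentIncome ∈ conditioning set.
{ParentIncome} contains no descendant of UrbanRes and blocks every backdoor path.
No other singleton works — e.g. {Ability} leaves P2 open — so {ParentIncome} is the unique smallest valid adjustment set.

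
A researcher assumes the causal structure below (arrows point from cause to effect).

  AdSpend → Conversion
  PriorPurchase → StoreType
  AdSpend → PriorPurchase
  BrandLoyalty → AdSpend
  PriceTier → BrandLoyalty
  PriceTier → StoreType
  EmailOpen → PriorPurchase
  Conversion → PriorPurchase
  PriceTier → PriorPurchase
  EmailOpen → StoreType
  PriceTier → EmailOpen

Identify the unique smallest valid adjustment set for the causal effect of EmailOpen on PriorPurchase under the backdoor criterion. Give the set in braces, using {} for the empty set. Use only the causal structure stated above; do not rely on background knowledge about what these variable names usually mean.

Variables eligible for adjustment (non-descendants of EmailOpen, excluding EmailOpen and PriorPurchase): {AdSpend, BrandLoyalty, Conversion, PriceTier}.
Backdoor paths from EmailOpen to PriorPurchase:
  P1: EmailOpen <- PriceTier -> BrandLoyalty -> AdSpend -> Conversion -> PriorPurchase
  P2: EmailOpen <- PriceTier -> BrandLoyalty -> AdSpend -> PriorPurchase
  P3: EmailOpen <- PriceTier -> PriorPurchase
  P4: EmailOpen <- PriceTier -> StoreType <- PriorPurchase
The empty set is not sufficient: P1 (EmailOpen <- PriceTier -> BrandLoyalty -> AdSpend -> Conversion -> PriorPurchase) has no collider blocking it and no conditioned non-collider, so it is open.
Try {PriceTier}:
  P1: blocked at fork node PriceTier ∈ conditioning set.
  P2: blocked at fork node PriceTier ∈ conditioning set.
  P3: blocked at fork node PriceTier ∈ conditioning set.
  P4: blocked at fork node PriceTier ∈ conditioning set.
{PriceTier} contains no descendant of EmailOpen and blocks every backdoor path.
No other singleton works — e.g. {BrandLoyalty} leaves P3 open — so {PriceTier} is the unique smallest valid adjustment set.

{PriceTier}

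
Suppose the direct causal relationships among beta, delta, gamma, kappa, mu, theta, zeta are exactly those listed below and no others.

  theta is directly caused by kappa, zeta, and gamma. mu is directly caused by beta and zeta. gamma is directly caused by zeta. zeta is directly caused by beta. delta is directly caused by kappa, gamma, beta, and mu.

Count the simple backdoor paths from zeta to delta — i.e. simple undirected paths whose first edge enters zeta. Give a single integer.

A backdoor path from zeta to delta is any simple undirected path whose first edge points into zeta (i.e. leaves zeta via a parent).
Parents of zeta: {beta}.
Enumerating:
  P1: zeta <- beta -> mu -> delta
  P2: zeta <- beta -> delta
That exhausts the simple backdoor paths. Count: 2.

2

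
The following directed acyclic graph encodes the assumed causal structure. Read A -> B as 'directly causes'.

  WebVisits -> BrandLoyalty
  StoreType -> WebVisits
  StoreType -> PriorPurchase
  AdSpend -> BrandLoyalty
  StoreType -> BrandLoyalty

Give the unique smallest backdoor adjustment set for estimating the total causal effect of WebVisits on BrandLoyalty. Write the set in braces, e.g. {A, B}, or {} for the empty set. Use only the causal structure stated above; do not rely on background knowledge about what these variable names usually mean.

Variables eligible for adjustment (non-descendants of WebVisits, excluding WebVisits and BrandLoyalty): {AdSpend, PriorPurchase, StoreType}.
Backdoor paths from WebVisits to BrandLoyalty:
  P1: WebVisits <- StoreType -> BrandLoyalty
The empty set is not sufficient: P1 (WebVisits <- StoreType -> BrandLoyalty) has no collider blocking it and no conditioned non-collider, so it is open.
Try {StoreType}:
  P1: blocked at fork node StoreType ∈ conditioning set.
{StoreType} contains no descendant of WebVisits and blocks every backdoor path.
No other singleton works — e.g. {AdSpend} leaves P1 open — so {StoreType} is the unique smallest valid adjustment set.

{StoreType}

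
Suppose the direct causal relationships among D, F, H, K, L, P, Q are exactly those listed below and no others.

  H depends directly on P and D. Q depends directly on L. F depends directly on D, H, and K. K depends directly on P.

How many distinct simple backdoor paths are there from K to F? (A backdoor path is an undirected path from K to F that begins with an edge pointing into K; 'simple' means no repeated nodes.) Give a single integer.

A backdoor path from K to F is any simple undirected path whose first edge points into K (i.e. leaves K via a parent).
Parents of K: {P}.
Enumerating:
  P1: K <- P -> H <- D -> F
  P2: K <- P -> H -> F
That exhausts the simple backdoor paths. Count: 2.

2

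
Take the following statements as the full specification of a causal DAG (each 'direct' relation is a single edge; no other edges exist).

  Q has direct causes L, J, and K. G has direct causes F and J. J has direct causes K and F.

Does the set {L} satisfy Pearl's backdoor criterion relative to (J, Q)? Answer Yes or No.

No

Backdoor paths from J to Q (paths whose first edge points into J):
  P1: J <- K -> Q
Condition 1 (no descendant of J in the set): holds — descendants of J are {G, Q}; none are in {L}.
Condition 2 (every backdoor path blocked by {L}):
  P1: open — no interior node is in the conditioning set.
{L} does not satisfy the backdoor criterion.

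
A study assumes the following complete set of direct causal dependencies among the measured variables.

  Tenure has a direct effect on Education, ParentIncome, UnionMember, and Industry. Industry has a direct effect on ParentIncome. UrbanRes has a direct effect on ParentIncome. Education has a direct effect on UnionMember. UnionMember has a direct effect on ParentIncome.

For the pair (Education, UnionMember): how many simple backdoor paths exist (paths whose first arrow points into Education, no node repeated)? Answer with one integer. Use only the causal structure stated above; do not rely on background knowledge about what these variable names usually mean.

3

A backdoor path from Education to UnionMember is any simple undirected path whose first edge points into Education (i.e. leaves Education via a parent).
Parents of Education: {Tenure}.
Enumerating:
  P1: Education <- Tenure -> Industry -> ParentIncome <- UnionMember
  P2: Education <- Tenure -> UnionMember
  P3: Education <- Tenure -> ParentIncome <- UnionMember
That exhausts the simple backdoor paths. Count: 3.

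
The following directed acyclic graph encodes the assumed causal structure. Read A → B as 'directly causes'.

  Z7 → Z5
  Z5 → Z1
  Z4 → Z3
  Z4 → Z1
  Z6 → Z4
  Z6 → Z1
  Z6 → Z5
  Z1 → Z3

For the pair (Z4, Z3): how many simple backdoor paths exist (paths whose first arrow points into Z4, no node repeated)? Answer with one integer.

A backdoor path from Z4 to Z3 is any simple undirected path whose first edge points into Z4 (i.e. leaves Z4 via a parent).
Parents of Z4: {Z6}.
Enumerating:
  P1: Z4 <- Z6 -> Z5 -> Z1 -> Z3
  P2: Z4 <- Z6 -> Z1 -> Z3
That exhausts the simple backdoor paths. Count: 2.

2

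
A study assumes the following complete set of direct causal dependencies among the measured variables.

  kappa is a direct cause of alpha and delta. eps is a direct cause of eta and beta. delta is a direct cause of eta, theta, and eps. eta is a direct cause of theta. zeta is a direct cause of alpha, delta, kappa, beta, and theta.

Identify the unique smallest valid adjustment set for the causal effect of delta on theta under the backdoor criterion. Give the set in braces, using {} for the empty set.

{zeta}

Variables eligible for adjustment (non-descendants of delta, excluding delta and theta): {alpha, kappa, zeta}.
Backdoor paths from delta to theta:
  P1: delta <- zeta -> beta <- eps -> eta -> theta
  P2: delta <- zeta -> theta
  P3: delta <- kappa <- zeta -> beta <- eps -> eta -> theta
  P4: delta <- kappa <- zeta -> theta
  P5: delta <- kappa -> alpha <- zeta -> beta <- eps -> eta -> theta
  P6: delta <- kappa -> alpha <- zeta -> theta
The empty set is not sufficient: P2 (delta <- zeta -> theta) has no collider blocking it and no conditioned non-collider, so it is open.
Try {zeta}:
  P1: blocked at fork node zeta ∈ conditioning set.
  P2: blocked at fork node zeta ∈ conditioning set.
  P3: blocked at fork node zeta ∈ conditioning set.
  P4: blocked at fork node zeta ∈ conditioning set.
  P5: blocked at collider alpha (neither it nor any descendant is in the conditioning set).
  P6: blocked at collider alpha (neither it nor any descendant is in the conditioning set).
{zeta} contains no descendant of delta and blocks every backdoor path.
No other singleton works — e.g. {kappa} leaves P2 open — so {zeta} is the unique smallest valid adjustment set.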